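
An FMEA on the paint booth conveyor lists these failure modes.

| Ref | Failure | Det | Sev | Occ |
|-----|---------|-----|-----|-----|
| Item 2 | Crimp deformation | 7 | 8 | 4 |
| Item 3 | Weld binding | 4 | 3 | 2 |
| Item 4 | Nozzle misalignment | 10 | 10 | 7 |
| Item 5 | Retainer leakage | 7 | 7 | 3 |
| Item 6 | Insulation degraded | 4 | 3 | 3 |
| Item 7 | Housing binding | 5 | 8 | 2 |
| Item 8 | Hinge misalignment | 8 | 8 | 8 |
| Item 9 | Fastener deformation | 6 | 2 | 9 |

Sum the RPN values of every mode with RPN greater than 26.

1807

RPN = Severity × Occurrence × Detection:
  Item 2: 8 × 4 × 7 = 224
  Item 3: 3 × 2 × 4 = 24
  Item 4: 10 × 7 × 10 = 700
  Item 5: 7 × 3 × 7 = 147
  Item 6: 3 × 3 × 4 = 36
  Item 7: 8 × 2 × 5 = 80
  Item 8: 8 × 8 × 8 = 512
  Item 9: 2 × 9 × 6 = 108
RPN > 26: Item 2 (224), Item 4 (700), Item 5 (147), Item 6 (36), Item 7 (80), Item 8 (512), Item 9 (108).
Sum: 224 + 700 + 147 + 36 + 80 + 512 + 108 = 1807.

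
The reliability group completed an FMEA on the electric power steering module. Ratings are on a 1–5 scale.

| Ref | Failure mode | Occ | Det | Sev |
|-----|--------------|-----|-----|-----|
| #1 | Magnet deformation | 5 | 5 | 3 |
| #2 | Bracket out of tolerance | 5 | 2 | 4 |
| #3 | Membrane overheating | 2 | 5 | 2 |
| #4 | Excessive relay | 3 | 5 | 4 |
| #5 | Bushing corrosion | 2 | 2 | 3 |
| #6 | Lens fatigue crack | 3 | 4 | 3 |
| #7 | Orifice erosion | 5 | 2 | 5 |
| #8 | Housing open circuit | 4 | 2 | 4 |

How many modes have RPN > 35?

5

RPN = Severity × Occurrence × Detection:
  #1: 3 × 5 × 5 = 75
  #2: 4 × 5 × 2 = 40
  #3: 2 × 2 × 5 = 20
  #4: 4 × 3 × 5 = 60
  #5: 3 × 2 × 2 = 12
  #6: 3 × 3 × 4 = 36
  #7: 5 × 5 × 2 = 50
  #8: 4 × 4 × 2 = 32
Modes with RPN > 35: #1 (75), #2 (40), #4 (60), #6 (36), #7 (50) → 5.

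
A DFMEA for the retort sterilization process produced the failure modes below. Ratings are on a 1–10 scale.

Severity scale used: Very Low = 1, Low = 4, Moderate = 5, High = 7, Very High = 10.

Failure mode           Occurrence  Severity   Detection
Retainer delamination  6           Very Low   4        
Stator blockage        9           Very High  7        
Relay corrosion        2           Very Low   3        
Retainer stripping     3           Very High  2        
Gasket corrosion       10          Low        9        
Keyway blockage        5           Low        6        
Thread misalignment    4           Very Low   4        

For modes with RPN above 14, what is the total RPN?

1210

RPN = Severity × Occurrence × Detection:
  Retainer delamination: 1 × 6 × 4 = 24
  Stator blockage: 10 × 9 × 7 = 630
  Relay corrosion: 1 × 2 × 3 = 6
  Retainer stripping: 10 × 3 × 2 = 60
  Gasket corrosion: 4 × 10 × 9 = 360
  Keyway blockage: 4 × 5 × 6 = 120
  Thread misalignment: 1 × 4 × 4 = 16
RPN > 14: Retainer delamination (24), Stator blockage (630), Retainer stripping (60), Gasket corrosion (360), Keyway blockage (120), Thread misalignment (16).
Sum: 24 + 630 + 60 + 360 + 120 + 16 = 1210.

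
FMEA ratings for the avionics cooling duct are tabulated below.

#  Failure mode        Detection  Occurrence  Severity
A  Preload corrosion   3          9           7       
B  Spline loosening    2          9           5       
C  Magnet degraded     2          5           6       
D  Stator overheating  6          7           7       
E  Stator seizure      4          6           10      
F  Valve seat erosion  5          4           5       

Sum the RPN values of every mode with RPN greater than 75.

RPN = Severity × Occurrence × Detection:
  A: 7 × 9 × 3 = 189
  B: 5 × 9 × 2 = 90
  C: 6 × 5 × 2 = 60
  D: 7 × 7 × 6 = 294
  E: 10 × 6 × 4 = 240
  F: 5 × 4 × 5 = 100
RPN > 75: A (189), B (90), D (294), E (240), F (100).
Sum: 189 + 90 + 294 + 240 + 100 = 913.

913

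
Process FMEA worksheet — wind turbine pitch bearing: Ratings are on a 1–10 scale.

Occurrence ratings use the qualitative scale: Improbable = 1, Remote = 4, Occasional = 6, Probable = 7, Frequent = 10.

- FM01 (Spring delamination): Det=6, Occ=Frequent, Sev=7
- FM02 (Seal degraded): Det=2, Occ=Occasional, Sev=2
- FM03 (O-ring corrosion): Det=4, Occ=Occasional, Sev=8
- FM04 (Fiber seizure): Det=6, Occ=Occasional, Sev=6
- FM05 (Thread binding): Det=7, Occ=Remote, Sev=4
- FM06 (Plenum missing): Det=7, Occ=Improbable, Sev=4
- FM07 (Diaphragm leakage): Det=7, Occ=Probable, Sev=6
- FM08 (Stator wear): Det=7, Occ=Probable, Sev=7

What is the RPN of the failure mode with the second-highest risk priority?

343

RPN = Severity × Occurrence × Detection:
  FM01: 7 × 10 × 6 = 420
  FM02: 2 × 6 × 2 = 24
  FM03: 8 × 6 × 4 = 192
  FM04: 6 × 6 × 6 = 216
  FM05: 4 × 4 × 7 = 112
  FM06: 4 × 1 × 7 = 28
  FM07: 6 × 7 × 7 = 294
  FM08: 7 × 7 × 7 = 343
Sorted descending: 420, 343, 294, 216, 192, 112, 28, 24.
The second-highest RPN is 343 (FM08).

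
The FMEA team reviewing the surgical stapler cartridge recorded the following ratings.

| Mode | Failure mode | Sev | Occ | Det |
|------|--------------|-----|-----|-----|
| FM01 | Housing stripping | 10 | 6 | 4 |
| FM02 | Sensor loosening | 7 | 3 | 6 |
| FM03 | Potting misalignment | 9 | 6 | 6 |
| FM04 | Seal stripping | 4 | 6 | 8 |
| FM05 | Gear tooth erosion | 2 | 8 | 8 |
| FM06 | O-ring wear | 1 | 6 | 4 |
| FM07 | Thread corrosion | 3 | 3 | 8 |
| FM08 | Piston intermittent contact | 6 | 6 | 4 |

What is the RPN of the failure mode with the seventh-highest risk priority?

72

RPN = Severity × Occurrence × Detection:
  FM01: 10 × 6 × 4 = 240
  FM02: 7 × 3 × 6 = 126
  FM03: 9 × 6 × 6 = 324
  FM04: 4 × 6 × 8 = 192
  FM05: 2 × 8 × 8 = 128
  FM06: 1 × 6 × 4 = 24
  FM07: 3 × 3 × 8 = 72
  FM08: 6 × 6 × 4 = 144
Sorted descending: 324, 240, 192, 144, 128, 126, 72, 24.
The seventh-highest RPN is 72 (FM07).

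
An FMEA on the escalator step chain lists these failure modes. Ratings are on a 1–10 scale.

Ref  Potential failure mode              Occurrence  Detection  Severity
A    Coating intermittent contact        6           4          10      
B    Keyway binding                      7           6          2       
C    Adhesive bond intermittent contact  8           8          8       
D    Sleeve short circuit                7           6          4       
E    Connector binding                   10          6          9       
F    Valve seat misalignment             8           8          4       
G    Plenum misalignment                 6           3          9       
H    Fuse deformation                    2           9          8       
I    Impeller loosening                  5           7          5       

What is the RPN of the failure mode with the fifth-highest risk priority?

175

RPN = Severity × Occurrence × Detection:
  A: 10 × 6 × 4 = 240
  B: 2 × 7 × 6 = 84
  C: 8 × 8 × 8 = 512
  D: 4 × 7 × 6 = 168
  E: 9 × 10 × 6 = 540
  F: 4 × 8 × 8 = 256
  G: 9 × 6 × 3 = 162
  H: 8 × 2 × 9 = 144
  I: 5 × 5 × 7 = 175
Sorted descending: 540, 512, 256, 240, 175, 168, 162, 144, 84.
The fifth-highest RPN is 175 (I).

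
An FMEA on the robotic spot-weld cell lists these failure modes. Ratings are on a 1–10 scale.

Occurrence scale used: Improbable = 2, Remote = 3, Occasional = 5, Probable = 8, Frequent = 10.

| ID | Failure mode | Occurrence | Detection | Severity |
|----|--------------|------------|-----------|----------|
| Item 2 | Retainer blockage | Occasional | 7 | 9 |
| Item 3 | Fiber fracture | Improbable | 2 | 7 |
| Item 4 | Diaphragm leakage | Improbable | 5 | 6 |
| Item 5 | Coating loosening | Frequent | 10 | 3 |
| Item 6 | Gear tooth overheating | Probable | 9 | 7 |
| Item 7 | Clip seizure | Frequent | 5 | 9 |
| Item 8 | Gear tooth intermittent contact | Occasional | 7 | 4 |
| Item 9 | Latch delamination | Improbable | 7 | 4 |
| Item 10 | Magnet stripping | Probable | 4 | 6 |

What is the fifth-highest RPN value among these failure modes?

192

RPN = Severity × Occurrence × Detection:
  Item 2: 9 × 5 × 7 = 315
  Item 3: 7 × 2 × 2 = 28
  Item 4: 6 × 2 × 5 = 60
  Item 5: 3 × 10 × 10 = 300
  Item 6: 7 × 8 × 9 = 504
  Item 7: 9 × 10 × 5 = 450
  Item 8: 4 × 5 × 7 = 140
  Item 9: 4 × 2 × 7 = 56
  Item 10: 6 × 8 × 4 = 192
Sorted descending: 504, 450, 315, 300, 192, 140, 60, 56, 28.
The fifth-highest RPN is 192 (Item 10).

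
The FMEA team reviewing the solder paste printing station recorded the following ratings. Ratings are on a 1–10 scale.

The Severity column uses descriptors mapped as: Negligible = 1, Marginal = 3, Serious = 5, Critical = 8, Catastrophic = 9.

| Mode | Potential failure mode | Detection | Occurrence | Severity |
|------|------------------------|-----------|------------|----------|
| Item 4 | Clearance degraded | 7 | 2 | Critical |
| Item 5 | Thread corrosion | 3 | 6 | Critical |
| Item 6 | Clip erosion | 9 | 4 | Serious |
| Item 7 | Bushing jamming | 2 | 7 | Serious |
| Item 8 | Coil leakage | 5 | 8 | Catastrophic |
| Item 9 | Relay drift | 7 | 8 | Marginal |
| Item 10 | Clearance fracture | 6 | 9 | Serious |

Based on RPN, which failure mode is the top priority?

Item 8

RPN = Severity × Occurrence × Detection:
  Item 4: 8 × 2 × 7 = 112
  Item 5: 8 × 6 × 3 = 144
  Item 6: 5 × 4 × 9 = 180
  Item 7: 5 × 7 × 2 = 70
  Item 8: 9 × 8 × 5 = 360
  Item 9: 3 × 8 × 7 = 168
  Item 10: 5 × 9 × 6 = 270
Highest RPN is 360 → Item 8.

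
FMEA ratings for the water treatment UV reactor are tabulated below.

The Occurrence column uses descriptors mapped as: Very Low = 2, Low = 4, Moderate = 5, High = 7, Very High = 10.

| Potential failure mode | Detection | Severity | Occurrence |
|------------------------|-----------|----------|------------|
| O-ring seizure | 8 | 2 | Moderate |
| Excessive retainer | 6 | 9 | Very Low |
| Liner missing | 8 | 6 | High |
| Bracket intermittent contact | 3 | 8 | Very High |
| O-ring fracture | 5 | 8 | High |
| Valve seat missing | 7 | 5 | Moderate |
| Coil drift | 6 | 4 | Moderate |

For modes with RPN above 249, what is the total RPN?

RPN = Severity × Occurrence × Detection:
  O-ring seizure: 2 × 5 × 8 = 80
  Excessive retainer: 9 × 2 × 6 = 108
  Liner missing: 6 × 7 × 8 = 336
  Bracket intermittent contact: 8 × 10 × 3 = 240
  O-ring fracture: 8 × 7 × 5 = 280
  Valve seat missing: 5 × 5 × 7 = 175
  Coil drift: 4 × 5 × 6 = 120
RPN > 249: Liner missing (336), O-ring fracture (280).
Sum: 336 + 280 = 616.

616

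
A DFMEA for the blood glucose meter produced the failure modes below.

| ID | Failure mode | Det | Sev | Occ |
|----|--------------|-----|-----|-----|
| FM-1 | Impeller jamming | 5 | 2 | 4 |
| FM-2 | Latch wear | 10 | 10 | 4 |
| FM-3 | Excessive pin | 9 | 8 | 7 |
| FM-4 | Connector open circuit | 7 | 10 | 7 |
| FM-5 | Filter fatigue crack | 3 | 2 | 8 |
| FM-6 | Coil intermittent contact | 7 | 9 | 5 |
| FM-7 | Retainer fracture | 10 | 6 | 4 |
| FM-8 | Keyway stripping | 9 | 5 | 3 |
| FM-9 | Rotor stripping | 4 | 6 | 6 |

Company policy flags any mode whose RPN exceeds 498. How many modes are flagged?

1

RPN = Severity × Occurrence × Detection:
  FM-1: 2 × 4 × 5 = 40
  FM-2: 10 × 4 × 10 = 400
  FM-3: 8 × 7 × 9 = 504
  FM-4: 10 × 7 × 7 = 490
  FM-5: 2 × 8 × 3 = 48
  FM-6: 9 × 5 × 7 = 315
  FM-7: 6 × 4 × 10 = 240
  FM-8: 5 × 3 × 9 = 135
  FM-9: 6 × 6 × 4 = 144
Modes with RPN > 498: FM-3 (504) → 1.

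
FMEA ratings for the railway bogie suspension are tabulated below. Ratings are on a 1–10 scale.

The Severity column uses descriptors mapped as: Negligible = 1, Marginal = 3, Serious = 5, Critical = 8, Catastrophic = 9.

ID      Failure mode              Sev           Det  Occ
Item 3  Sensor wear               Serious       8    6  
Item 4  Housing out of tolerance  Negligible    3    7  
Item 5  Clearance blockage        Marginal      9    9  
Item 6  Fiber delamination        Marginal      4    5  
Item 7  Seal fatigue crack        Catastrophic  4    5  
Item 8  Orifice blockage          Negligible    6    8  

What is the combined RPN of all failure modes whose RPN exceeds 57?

RPN = Severity × Occurrence × Detection:
  Item 3: 5 × 6 × 8 = 240
  Item 4: 1 × 7 × 3 = 21
  Item 5: 3 × 9 × 9 = 243
  Item 6: 3 × 5 × 4 = 60
  Item 7: 9 × 5 × 4 = 180
  Item 8: 1 × 8 × 6 = 48
RPN > 57: Item 3 (240), Item 5 (243), Item 6 (60), Item 7 (180).
Sum: 240 + 243 + 60 + 180 = 723.

723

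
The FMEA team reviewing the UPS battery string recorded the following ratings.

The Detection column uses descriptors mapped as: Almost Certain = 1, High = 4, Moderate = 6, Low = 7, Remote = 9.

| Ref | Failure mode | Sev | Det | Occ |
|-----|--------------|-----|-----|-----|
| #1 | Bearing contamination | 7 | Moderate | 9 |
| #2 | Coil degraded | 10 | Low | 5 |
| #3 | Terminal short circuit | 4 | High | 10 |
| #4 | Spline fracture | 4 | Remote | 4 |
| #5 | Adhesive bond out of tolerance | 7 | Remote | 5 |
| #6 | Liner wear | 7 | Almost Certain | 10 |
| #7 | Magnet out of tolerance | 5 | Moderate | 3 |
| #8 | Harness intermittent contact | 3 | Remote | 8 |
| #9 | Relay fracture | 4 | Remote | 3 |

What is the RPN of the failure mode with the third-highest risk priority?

RPN = Severity × Occurrence × Detection:
  #1: 7 × 9 × 6 = 378
  #2: 10 × 5 × 7 = 350
  #3: 4 × 10 × 4 = 160
  #4: 4 × 4 × 9 = 144
  #5: 7 × 5 × 9 = 315
  #6: 7 × 10 × 1 = 70
  #7: 5 × 3 × 6 = 90
  #8: 3 × 8 × 9 = 216
  #9: 4 × 3 × 9 = 108
Sorted descending: 378, 350, 315, 216, 160, 144, 108, 90, 70.
The third-highest RPN is 315 (#5).

315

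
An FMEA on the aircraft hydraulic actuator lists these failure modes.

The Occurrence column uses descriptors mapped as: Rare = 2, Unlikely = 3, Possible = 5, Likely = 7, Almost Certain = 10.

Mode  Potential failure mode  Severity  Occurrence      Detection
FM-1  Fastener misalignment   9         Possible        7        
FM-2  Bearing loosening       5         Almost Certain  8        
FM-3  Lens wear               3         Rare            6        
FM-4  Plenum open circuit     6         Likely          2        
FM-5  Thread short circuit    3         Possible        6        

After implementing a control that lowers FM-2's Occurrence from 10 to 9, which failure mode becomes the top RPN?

RPN = Severity × Occurrence × Detection:
  FM-1: 9 × 5 × 7 = 315
  FM-2: 5 × 10 × 8 = 400
  FM-3: 3 × 2 × 6 = 36
  FM-4: 6 × 7 × 2 = 84
  FM-5: 3 × 5 × 6 = 90
After action: FM-2 → 5 × 9 × 8 = 360.
Revised RPNs: FM-2=360, FM-1=315, FM-5=90, FM-4=84, FM-3=36.
Highest is now FM-2 (360).

FM-2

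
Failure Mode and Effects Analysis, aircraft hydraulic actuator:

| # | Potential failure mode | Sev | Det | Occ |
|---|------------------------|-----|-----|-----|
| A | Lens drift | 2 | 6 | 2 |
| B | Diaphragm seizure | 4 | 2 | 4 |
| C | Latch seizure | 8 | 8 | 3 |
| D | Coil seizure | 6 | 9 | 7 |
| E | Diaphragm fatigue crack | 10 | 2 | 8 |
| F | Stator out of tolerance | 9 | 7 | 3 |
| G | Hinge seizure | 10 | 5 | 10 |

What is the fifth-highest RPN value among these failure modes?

160

RPN = Severity × Occurrence × Detection:
  A: 2 × 2 × 6 = 24
  B: 4 × 4 × 2 = 32
  C: 8 × 3 × 8 = 192
  D: 6 × 7 × 9 = 378
  E: 10 × 8 × 2 = 160
  F: 9 × 3 × 7 = 189
  G: 10 × 10 × 5 = 500
Sorted descending: 500, 378, 192, 189, 160, 32, 24.
The fifth-highest RPN is 160 (E).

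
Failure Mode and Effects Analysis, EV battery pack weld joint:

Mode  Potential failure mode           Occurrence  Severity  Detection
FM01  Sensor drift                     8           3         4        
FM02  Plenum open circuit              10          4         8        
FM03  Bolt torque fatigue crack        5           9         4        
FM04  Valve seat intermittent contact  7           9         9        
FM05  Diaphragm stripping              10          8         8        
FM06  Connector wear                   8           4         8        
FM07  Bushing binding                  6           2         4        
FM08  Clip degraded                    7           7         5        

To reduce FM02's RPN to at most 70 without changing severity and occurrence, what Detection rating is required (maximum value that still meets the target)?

FM02: S=4, O=10, D=8 → current RPN = 320.
Fixed product = 40. Need 40 × D ≤ 70, so D ≤ 70/40 = 1.75.
Maximum integer Detection rating = 1 (gives RPN 40; D=2 would give 80 > 70).

1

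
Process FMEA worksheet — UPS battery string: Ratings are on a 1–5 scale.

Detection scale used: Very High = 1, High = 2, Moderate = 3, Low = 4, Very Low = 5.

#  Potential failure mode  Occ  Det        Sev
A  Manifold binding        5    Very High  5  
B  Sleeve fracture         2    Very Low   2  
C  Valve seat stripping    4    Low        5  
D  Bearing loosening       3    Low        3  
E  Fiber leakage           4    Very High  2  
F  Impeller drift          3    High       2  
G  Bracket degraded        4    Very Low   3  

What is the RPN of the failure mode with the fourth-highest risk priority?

RPN = Severity × Occurrence × Detection:
  A: 5 × 5 × 1 = 25
  B: 2 × 2 × 5 = 20
  C: 5 × 4 × 4 = 80
  D: 3 × 3 × 4 = 36
  E: 2 × 4 × 1 = 8
  F: 2 × 3 × 2 = 12
  G: 3 × 4 × 5 = 60
Sorted descending: 80, 60, 36, 25, 20, 12, 8.
The fourth-highest RPN is 25 (A).

25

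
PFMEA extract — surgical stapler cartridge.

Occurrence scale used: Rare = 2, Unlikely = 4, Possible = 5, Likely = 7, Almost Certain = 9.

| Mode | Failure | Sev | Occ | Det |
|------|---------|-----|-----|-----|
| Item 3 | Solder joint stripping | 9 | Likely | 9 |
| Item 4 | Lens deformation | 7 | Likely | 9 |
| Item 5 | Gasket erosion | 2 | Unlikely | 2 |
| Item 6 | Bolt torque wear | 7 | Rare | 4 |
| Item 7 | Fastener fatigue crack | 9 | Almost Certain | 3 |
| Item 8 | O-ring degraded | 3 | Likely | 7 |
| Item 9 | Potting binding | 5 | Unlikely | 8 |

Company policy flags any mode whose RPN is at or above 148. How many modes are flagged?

4

RPN = Severity × Occurrence × Detection:
  Item 3: 9 × 7 × 9 = 567
  Item 4: 7 × 7 × 9 = 441
  Item 5: 2 × 4 × 2 = 16
  Item 6: 7 × 2 × 4 = 56
  Item 7: 9 × 9 × 3 = 243
  Item 8: 3 × 7 × 7 = 147
  Item 9: 5 × 4 × 8 = 160
Modes with RPN ≥ 148: Item 3 (567), Item 4 (441), Item 7 (243), Item 9 (160) → 4.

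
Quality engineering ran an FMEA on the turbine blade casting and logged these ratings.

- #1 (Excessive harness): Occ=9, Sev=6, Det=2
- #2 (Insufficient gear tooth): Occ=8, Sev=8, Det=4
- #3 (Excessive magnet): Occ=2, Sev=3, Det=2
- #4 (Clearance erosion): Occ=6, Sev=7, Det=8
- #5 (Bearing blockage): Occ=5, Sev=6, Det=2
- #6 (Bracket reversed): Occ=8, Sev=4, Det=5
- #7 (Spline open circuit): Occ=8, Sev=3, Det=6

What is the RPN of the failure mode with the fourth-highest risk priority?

144

RPN = Severity × Occurrence × Detection:
  #1: 6 × 9 × 2 = 108
  #2: 8 × 8 × 4 = 256
  #3: 3 × 2 × 2 = 12
  #4: 7 × 6 × 8 = 336
  #5: 6 × 5 × 2 = 60
  #6: 4 × 8 × 5 = 160
  #7: 3 × 8 × 6 = 144
Sorted descending: 336, 256, 160, 144, 108, 60, 12.
The fourth-highest RPN is 144 (#7).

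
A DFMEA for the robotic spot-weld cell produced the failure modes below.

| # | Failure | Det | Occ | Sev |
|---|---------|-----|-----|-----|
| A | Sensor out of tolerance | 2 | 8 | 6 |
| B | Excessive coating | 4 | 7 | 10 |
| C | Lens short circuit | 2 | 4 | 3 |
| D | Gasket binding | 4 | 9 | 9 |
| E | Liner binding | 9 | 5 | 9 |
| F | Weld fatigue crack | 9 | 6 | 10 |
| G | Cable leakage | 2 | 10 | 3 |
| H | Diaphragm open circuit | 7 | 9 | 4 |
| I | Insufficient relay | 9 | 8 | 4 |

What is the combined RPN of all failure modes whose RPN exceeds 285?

1557

RPN = Severity × Occurrence × Detection:
  A: 6 × 8 × 2 = 96
  B: 10 × 7 × 4 = 280
  C: 3 × 4 × 2 = 24
  D: 9 × 9 × 4 = 324
  E: 9 × 5 × 9 = 405
  F: 10 × 6 × 9 = 540
  G: 3 × 10 × 2 = 60
  H: 4 × 9 × 7 = 252
  I: 4 × 8 × 9 = 288
RPN > 285: D (324), E (405), F (540), I (288).
Sum: 324 + 405 + 540 + 288 = 1557.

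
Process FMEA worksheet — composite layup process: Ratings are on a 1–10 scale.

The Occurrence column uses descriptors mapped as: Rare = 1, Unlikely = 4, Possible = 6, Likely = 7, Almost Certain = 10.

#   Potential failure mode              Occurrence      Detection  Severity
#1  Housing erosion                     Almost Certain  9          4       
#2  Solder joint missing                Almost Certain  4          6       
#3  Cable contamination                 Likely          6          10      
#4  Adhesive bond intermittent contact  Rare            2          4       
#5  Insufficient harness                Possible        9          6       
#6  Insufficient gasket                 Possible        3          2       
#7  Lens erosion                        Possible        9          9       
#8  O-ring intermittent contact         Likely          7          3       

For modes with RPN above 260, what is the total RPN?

RPN = Severity × Occurrence × Detection:
  #1: 4 × 10 × 9 = 360
  #2: 6 × 10 × 4 = 240
  #3: 10 × 7 × 6 = 420
  #4: 4 × 1 × 2 = 8
  #5: 6 × 6 × 9 = 324
  #6: 2 × 6 × 3 = 36
  #7: 9 × 6 × 9 = 486
  #8: 3 × 7 × 7 = 147
RPN > 260: #1 (360), #3 (420), #5 (324), #7 (486).
Sum: 360 + 420 + 324 + 486 = 1590.

1590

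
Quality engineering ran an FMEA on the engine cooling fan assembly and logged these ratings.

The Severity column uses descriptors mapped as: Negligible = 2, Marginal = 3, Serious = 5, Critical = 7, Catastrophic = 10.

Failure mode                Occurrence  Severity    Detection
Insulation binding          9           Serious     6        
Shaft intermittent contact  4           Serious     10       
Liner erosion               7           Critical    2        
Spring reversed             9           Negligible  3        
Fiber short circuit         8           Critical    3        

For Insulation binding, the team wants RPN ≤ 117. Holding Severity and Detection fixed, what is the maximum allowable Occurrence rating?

Insulation binding: S=5, O=9, D=6 → current RPN = 270.
Fixed product = 30. Need 30 × O ≤ 117, so O ≤ 117/30 = 3.90.
Maximum integer Occurrence rating = 3 (gives RPN 90; O=4 would give 120 > 117).

3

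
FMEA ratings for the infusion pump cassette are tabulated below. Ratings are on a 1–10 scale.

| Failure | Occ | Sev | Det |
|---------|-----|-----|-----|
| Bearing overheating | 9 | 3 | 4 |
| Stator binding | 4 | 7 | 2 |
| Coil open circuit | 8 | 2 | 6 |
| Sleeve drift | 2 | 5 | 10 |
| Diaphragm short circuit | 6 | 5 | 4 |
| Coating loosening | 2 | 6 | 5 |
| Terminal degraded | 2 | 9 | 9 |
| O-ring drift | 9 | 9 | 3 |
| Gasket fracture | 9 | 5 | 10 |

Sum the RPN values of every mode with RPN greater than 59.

RPN = Severity × Occurrence × Detection:
  Bearing overheating: 3 × 9 × 4 = 108
  Stator binding: 7 × 4 × 2 = 56
  Coil open circuit: 2 × 8 × 6 = 96
  Sleeve drift: 5 × 2 × 10 = 100
  Diaphragm short circuit: 5 × 6 × 4 = 120
  Coating loosening: 6 × 2 × 5 = 60
  Terminal degraded: 9 × 2 × 9 = 162
  O-ring drift: 9 × 9 × 3 = 243
  Gasket fracture: 5 × 9 × 10 = 450
RPN > 59: Bearing overheating (108), Coil open circuit (96), Sleeve drift (100), Diaphragm short circuit (120), Coating loosening (60), Terminal degraded (162), O-ring drift (243), Gasket fracture (450).
Sum: 108 + 96 + 100 + 120 + 60 + 162 + 243 + 450 = 1339.

1339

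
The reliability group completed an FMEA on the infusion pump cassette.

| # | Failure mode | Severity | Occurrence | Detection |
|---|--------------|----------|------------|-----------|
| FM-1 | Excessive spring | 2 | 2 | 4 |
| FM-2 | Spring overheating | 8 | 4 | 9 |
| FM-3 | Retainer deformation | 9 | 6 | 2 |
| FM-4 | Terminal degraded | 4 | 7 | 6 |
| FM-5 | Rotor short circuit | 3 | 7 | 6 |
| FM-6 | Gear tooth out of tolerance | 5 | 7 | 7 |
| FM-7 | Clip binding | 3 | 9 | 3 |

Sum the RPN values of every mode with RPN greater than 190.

533

RPN = Severity × Occurrence × Detection:
  FM-1: 2 × 2 × 4 = 16
  FM-2: 8 × 4 × 9 = 288
  FM-3: 9 × 6 × 2 = 108
  FM-4: 4 × 7 × 6 = 168
  FM-5: 3 × 7 × 6 = 126
  FM-6: 5 × 7 × 7 = 245
  FM-7: 3 × 9 × 3 = 81
RPN > 190: FM-2 (288), FM-6 (245).
Sum: 288 + 245 = 533.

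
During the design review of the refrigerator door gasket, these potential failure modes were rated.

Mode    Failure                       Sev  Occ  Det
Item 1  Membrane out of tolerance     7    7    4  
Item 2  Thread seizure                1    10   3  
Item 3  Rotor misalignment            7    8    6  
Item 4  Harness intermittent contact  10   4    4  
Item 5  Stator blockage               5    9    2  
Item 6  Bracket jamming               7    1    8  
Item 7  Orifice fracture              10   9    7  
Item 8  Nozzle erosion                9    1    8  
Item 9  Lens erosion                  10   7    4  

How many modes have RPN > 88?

6

RPN = Severity × Occurrence × Detection:
  Item 1: 7 × 7 × 4 = 196
  Item 2: 1 × 10 × 3 = 30
  Item 3: 7 × 8 × 6 = 336
  Item 4: 10 × 4 × 4 = 160
  Item 5: 5 × 9 × 2 = 90
  Item 6: 7 × 1 × 8 = 56
  Item 7: 10 × 9 × 7 = 630
  Item 8: 9 × 1 × 8 = 72
  Item 9: 10 × 7 × 4 = 280
Modes with RPN > 88: Item 1 (196), Item 3 (336), Item 4 (160), Item 5 (90), Item 7 (630), Item 9 (280) → 6.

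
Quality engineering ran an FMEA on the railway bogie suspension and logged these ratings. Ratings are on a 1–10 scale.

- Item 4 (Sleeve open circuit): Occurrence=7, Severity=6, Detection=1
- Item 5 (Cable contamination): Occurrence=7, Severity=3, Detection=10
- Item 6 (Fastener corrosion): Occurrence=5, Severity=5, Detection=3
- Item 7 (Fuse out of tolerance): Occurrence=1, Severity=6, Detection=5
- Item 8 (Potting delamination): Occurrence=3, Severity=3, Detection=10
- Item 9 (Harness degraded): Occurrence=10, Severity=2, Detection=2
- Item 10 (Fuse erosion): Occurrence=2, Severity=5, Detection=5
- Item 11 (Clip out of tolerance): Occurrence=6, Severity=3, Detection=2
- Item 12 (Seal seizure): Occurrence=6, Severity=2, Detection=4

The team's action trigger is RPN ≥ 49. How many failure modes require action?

RPN = Severity × Occurrence × Detection:
  Item 4: 6 × 7 × 1 = 42
  Item 5: 3 × 7 × 10 = 210
  Item 6: 5 × 5 × 3 = 75
  Item 7: 6 × 1 × 5 = 30
  Item 8: 3 × 3 × 10 = 90
  Item 9: 2 × 10 × 2 = 40
  Item 10: 5 × 2 × 5 = 50
  Item 11: 3 × 6 × 2 = 36
  Item 12: 2 × 6 × 4 = 48
Modes with RPN ≥ 49: Item 5 (210), Item 6 (75), Item 8 (90), Item 10 (50) → 4.

4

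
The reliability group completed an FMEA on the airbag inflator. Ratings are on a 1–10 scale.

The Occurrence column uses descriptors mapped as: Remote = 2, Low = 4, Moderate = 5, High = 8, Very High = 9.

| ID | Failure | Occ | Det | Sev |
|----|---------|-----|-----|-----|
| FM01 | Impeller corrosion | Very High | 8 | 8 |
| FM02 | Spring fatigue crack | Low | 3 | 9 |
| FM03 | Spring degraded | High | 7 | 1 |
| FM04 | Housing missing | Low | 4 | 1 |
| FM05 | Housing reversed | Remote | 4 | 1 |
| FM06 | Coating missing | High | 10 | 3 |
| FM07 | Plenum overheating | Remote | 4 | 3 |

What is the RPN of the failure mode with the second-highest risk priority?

RPN = Severity × Occurrence × Detection:
  FM01: 8 × 9 × 8 = 576
  FM02: 9 × 4 × 3 = 108
  FM03: 1 × 8 × 7 = 56
  FM04: 1 × 4 × 4 = 16
  FM05: 1 × 2 × 4 = 8
  FM06: 3 × 8 × 10 = 240
  FM07: 3 × 2 × 4 = 24
Sorted descending: 576, 240, 108, 56, 24, 16, 8.
The second-highest RPN is 240 (FM06).

240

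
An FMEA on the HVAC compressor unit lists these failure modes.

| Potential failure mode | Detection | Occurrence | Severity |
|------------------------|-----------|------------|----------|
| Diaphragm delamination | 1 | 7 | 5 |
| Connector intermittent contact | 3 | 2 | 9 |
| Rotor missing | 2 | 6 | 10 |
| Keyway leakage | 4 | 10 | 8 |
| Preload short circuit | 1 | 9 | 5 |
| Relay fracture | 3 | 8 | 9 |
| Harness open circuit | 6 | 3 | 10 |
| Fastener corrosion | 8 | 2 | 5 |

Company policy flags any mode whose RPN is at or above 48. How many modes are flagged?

6

RPN = Severity × Occurrence × Detection:
  Diaphragm delamination: 5 × 7 × 1 = 35
  Connector intermittent contact: 9 × 2 × 3 = 54
  Rotor missing: 10 × 6 × 2 = 120
  Keyway leakage: 8 × 10 × 4 = 320
  Preload short circuit: 5 × 9 × 1 = 45
  Relay fracture: 9 × 8 × 3 = 216
  Harness open circuit: 10 × 3 × 6 = 180
  Fastener corrosion: 5 × 2 × 8 = 80
Modes with RPN ≥ 48: Connector intermittent contact (54), Rotor missing (120), Keyway leakage (320), Relay fracture (216), Harness open circuit (180), Fastener corrosion (80) → 6.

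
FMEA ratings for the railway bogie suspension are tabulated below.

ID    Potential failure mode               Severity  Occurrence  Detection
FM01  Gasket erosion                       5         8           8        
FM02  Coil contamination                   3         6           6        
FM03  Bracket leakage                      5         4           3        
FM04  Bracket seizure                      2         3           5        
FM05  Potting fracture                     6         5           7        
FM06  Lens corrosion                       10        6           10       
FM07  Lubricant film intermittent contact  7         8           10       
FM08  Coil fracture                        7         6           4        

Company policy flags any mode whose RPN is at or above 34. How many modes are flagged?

7

RPN = Severity × Occurrence × Detection:
  FM01: 5 × 8 × 8 = 320
  FM02: 3 × 6 × 6 = 108
  FM03: 5 × 4 × 3 = 60
  FM04: 2 × 3 × 5 = 30
  FM05: 6 × 5 × 7 = 210
  FM06: 10 × 6 × 10 = 600
  FM07: 7 × 8 × 10 = 560
  FM08: 7 × 6 × 4 = 168
Modes with RPN ≥ 34: FM01 (320), FM02 (108), FM03 (60), FM05 (210), FM06 (600), FM07 (560), FM08 (168) → 7.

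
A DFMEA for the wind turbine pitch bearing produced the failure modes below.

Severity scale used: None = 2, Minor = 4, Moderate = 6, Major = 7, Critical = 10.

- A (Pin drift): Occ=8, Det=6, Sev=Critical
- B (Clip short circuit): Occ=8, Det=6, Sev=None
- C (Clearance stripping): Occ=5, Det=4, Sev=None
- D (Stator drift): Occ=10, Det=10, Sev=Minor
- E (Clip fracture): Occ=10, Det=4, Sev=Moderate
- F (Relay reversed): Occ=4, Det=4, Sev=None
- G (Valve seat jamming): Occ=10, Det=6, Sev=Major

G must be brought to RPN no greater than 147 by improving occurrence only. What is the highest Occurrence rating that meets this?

3

G: S=7, O=10, D=6 → current RPN = 420.
Fixed product = 42. Need 42 × O ≤ 147, so O ≤ 147/42 = 3.50.
Maximum integer Occurrence rating = 3 (gives RPN 126; O=4 would give 168 > 147).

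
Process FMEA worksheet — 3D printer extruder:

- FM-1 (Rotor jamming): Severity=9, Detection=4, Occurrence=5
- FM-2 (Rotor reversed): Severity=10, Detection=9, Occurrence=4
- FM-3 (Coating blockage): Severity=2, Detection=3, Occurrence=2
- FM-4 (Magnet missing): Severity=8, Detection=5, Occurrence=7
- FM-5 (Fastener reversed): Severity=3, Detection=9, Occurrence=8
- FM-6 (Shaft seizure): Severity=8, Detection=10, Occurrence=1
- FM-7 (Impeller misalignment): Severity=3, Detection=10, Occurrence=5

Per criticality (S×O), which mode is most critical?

FM-4

Criticality = Severity × Occurrence:
  FM-1: 9 × 5 = 45
  FM-2: 10 × 4 = 40
  FM-3: 2 × 2 = 4
  FM-4: 8 × 7 = 56
  FM-5: 3 × 8 = 24
  FM-6: 8 × 1 = 8
  FM-7: 3 × 5 = 15
Highest criticality is 56 → FM-4.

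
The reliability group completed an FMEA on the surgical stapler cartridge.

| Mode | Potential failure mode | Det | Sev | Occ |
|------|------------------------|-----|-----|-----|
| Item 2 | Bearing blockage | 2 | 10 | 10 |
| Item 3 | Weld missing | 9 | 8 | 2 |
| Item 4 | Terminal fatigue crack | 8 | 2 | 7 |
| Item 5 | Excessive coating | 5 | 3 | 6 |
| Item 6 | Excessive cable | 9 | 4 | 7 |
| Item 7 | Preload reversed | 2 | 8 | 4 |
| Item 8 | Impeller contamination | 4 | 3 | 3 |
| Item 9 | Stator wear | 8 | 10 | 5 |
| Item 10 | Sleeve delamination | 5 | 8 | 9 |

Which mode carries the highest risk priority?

Item 9

RPN = Severity × Occurrence × Detection:
  Item 2: 10 × 10 × 2 = 200
  Item 3: 8 × 2 × 9 = 144
  Item 4: 2 × 7 × 8 = 112
  Item 5: 3 × 6 × 5 = 90
  Item 6: 4 × 7 × 9 = 252
  Item 7: 8 × 4 × 2 = 64
  Item 8: 3 × 3 × 4 = 36
  Item 9: 10 × 5 × 8 = 400
  Item 10: 8 × 9 × 5 = 360
Highest RPN is 400 → Item 9.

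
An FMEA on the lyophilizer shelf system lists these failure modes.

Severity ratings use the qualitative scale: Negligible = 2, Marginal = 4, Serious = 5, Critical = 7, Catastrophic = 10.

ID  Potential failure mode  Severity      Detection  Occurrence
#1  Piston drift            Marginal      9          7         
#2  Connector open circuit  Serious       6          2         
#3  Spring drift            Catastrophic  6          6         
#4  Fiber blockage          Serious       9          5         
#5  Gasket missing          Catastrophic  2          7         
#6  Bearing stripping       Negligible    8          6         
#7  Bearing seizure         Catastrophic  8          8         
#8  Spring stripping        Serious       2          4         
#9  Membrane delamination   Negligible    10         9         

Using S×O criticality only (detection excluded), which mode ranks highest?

Criticality = Severity × Occurrence:
  #1: 4 × 7 = 28
  #2: 5 × 2 = 10
  #3: 10 × 6 = 60
  #4: 5 × 5 = 25
  #5: 10 × 7 = 70
  #6: 2 × 6 = 12
  #7: 10 × 8 = 80
  #8: 5 × 4 = 20
  #9: 2 × 9 = 18
Highest criticality is 80 → #7.

#7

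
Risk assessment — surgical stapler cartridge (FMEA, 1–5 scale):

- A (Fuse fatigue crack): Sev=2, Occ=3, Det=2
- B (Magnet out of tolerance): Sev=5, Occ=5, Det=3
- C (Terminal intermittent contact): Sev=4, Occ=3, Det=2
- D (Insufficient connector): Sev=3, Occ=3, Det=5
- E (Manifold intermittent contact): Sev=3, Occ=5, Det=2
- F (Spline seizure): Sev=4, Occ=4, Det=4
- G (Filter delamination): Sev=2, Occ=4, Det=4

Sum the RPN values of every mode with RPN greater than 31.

RPN = Severity × Occurrence × Detection:
  A: 2 × 3 × 2 = 12
  B: 5 × 5 × 3 = 75
  C: 4 × 3 × 2 = 24
  D: 3 × 3 × 5 = 45
  E: 3 × 5 × 2 = 30
  F: 4 × 4 × 4 = 64
  G: 2 × 4 × 4 = 32
RPN > 31: B (75), D (45), F (64), G (32).
Sum: 75 + 45 + 64 + 32 = 216.

216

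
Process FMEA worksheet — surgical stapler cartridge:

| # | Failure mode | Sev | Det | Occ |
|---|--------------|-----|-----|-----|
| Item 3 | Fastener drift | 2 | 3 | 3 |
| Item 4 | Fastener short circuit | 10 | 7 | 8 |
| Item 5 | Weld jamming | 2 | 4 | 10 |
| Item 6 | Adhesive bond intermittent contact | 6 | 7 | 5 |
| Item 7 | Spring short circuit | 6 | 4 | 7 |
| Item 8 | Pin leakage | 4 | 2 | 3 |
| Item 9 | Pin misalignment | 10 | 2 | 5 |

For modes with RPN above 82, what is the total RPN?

RPN = Severity × Occurrence × Detection:
  Item 3: 2 × 3 × 3 = 18
  Item 4: 10 × 8 × 7 = 560
  Item 5: 2 × 10 × 4 = 80
  Item 6: 6 × 5 × 7 = 210
  Item 7: 6 × 7 × 4 = 168
  Item 8: 4 × 3 × 2 = 24
  Item 9: 10 × 5 × 2 = 100
RPN > 82: Item 4 (560), Item 6 (210), Item 7 (168), Item 9 (100).
Sum: 560 + 210 + 168 + 100 = 1038.

1038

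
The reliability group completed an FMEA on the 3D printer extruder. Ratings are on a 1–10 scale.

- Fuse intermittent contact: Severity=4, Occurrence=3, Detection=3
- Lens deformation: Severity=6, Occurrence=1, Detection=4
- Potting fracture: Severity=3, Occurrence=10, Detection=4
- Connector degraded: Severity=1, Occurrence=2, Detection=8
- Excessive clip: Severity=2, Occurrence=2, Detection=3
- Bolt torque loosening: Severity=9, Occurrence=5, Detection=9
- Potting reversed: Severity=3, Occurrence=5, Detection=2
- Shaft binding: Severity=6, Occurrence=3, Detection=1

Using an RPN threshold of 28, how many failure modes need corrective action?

RPN = Severity × Occurrence × Detection:
  Fuse intermittent contact: 4 × 3 × 3 = 36
  Lens deformation: 6 × 1 × 4 = 24
  Potting fracture: 3 × 10 × 4 = 120
  Connector degraded: 1 × 2 × 8 = 16
  Excessive clip: 2 × 2 × 3 = 12
  Bolt torque loosening: 9 × 5 × 9 = 405
  Potting reversed: 3 × 5 × 2 = 30
  Shaft binding: 6 × 3 × 1 = 18
Modes with RPN ≥ 28: Fuse intermittent contact (36), Potting fracture (120), Bolt torque loosening (405), Potting reversed (30) → 4.

4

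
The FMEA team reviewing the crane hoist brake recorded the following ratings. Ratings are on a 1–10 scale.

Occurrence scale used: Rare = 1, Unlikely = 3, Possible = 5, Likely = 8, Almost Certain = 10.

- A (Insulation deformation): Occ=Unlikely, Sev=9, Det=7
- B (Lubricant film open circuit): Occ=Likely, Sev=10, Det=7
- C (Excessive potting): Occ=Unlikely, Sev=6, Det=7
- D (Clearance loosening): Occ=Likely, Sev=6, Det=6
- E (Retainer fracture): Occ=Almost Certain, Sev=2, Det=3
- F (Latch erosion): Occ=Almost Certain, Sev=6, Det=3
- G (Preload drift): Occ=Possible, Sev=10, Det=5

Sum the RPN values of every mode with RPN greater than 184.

RPN = Severity × Occurrence × Detection:
  A: 9 × 3 × 7 = 189
  B: 10 × 8 × 7 = 560
  C: 6 × 3 × 7 = 126
  D: 6 × 8 × 6 = 288
  E: 2 × 10 × 3 = 60
  F: 6 × 10 × 3 = 180
  G: 10 × 5 × 5 = 250
RPN > 184: A (189), B (560), D (288), G (250).
Sum: 189 + 560 + 288 + 250 = 1287.

1287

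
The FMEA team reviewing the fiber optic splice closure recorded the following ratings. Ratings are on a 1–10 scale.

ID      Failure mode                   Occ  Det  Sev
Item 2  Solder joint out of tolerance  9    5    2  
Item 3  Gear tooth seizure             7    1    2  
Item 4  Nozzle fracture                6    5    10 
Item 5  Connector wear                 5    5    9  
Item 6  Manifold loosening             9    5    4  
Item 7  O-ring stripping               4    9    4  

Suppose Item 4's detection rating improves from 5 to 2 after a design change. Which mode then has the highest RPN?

RPN = Severity × Occurrence × Detection:
  Item 2: 2 × 9 × 5 = 90
  Item 3: 2 × 7 × 1 = 14
  Item 4: 10 × 6 × 5 = 300
  Item 5: 9 × 5 × 5 = 225
  Item 6: 4 × 9 × 5 = 180
  Item 7: 4 × 4 × 9 = 144
After action: Item 4 → 10 × 6 × 2 = 120.
Revised RPNs: Item 5=225, Item 6=180, Item 7=144, Item 4=120, Item 2=90, Item 3=14.
Highest is now Item 5 (225).

Item 5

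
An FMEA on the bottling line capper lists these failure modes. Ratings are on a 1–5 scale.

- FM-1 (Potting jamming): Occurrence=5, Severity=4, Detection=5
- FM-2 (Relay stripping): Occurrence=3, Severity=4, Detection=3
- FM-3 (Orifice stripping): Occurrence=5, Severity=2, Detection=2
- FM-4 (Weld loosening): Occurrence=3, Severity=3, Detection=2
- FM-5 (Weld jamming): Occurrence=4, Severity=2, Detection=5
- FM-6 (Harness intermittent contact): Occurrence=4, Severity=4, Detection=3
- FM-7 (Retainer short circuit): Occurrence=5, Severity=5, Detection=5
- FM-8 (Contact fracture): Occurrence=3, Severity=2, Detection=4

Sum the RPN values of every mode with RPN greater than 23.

RPN = Severity × Occurrence × Detection:
  FM-1: 4 × 5 × 5 = 100
  FM-2: 4 × 3 × 3 = 36
  FM-3: 2 × 5 × 2 = 20
  FM-4: 3 × 3 × 2 = 18
  FM-5: 2 × 4 × 5 = 40
  FM-6: 4 × 4 × 3 = 48
  FM-7: 5 × 5 × 5 = 125
  FM-8: 2 × 3 × 4 = 24
RPN > 23: FM-1 (100), FM-2 (36), FM-5 (40), FM-6 (48), FM-7 (125), FM-8 (24).
Sum: 100 + 36 + 40 + 48 + 125 + 24 = 373.

373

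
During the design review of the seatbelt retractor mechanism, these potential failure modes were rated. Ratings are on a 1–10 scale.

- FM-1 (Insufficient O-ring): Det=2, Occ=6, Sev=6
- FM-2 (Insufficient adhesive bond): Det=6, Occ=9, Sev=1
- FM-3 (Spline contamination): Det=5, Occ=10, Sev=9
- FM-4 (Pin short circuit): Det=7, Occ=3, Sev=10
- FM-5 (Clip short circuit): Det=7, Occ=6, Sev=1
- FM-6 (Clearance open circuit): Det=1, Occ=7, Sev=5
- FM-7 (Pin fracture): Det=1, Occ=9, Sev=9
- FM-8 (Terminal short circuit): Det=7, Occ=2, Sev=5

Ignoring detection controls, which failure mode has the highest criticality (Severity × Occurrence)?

Criticality = Severity × Occurrence:
  FM-1: 6 × 6 = 36
  FM-2: 1 × 9 = 9
  FM-3: 9 × 10 = 90
  FM-4: 10 × 3 = 30
  FM-5: 1 × 6 = 6
  FM-6: 5 × 7 = 35
  FM-7: 9 × 9 = 81
  FM-8: 5 × 2 = 10
Highest criticality is 90 → FM-3.

FM-3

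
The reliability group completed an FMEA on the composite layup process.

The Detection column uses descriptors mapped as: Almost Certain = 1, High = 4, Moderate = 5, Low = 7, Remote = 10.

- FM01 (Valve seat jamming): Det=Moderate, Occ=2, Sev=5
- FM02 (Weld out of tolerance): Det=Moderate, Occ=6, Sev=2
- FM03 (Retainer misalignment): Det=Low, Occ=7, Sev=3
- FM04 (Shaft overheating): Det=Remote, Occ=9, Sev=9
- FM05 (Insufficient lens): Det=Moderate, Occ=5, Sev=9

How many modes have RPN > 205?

RPN = Severity × Occurrence × Detection:
  FM01: 5 × 2 × 5 = 50
  FM02: 2 × 6 × 5 = 60
  FM03: 3 × 7 × 7 = 147
  FM04: 9 × 9 × 10 = 810
  FM05: 9 × 5 × 5 = 225
Modes with RPN > 205: FM04 (810), FM05 (225) → 2.

2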